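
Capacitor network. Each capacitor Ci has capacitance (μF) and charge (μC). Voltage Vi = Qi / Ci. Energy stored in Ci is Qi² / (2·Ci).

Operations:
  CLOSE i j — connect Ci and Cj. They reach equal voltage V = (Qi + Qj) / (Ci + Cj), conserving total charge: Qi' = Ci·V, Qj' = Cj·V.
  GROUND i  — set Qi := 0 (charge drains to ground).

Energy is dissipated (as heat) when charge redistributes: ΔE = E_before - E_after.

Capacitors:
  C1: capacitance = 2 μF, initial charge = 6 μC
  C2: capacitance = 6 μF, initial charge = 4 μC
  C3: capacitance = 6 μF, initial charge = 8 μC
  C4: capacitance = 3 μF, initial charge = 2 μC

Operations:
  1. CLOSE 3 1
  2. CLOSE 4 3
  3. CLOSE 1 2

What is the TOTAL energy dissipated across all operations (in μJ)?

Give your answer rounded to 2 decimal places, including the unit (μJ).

Answer: 4.14 μJ

Derivation:
Initial: C1(2μF, Q=6μC, V=3.00V), C2(6μF, Q=4μC, V=0.67V), C3(6μF, Q=8μC, V=1.33V), C4(3μF, Q=2μC, V=0.67V)
Op 1: CLOSE 3-1: Q_total=14.00, C_total=8.00, V=1.75; Q3=10.50, Q1=3.50; dissipated=2.083
Op 2: CLOSE 4-3: Q_total=12.50, C_total=9.00, V=1.39; Q4=4.17, Q3=8.33; dissipated=1.174
Op 3: CLOSE 1-2: Q_total=7.50, C_total=8.00, V=0.94; Q1=1.88, Q2=5.62; dissipated=0.880
Total dissipated: 4.137 μJ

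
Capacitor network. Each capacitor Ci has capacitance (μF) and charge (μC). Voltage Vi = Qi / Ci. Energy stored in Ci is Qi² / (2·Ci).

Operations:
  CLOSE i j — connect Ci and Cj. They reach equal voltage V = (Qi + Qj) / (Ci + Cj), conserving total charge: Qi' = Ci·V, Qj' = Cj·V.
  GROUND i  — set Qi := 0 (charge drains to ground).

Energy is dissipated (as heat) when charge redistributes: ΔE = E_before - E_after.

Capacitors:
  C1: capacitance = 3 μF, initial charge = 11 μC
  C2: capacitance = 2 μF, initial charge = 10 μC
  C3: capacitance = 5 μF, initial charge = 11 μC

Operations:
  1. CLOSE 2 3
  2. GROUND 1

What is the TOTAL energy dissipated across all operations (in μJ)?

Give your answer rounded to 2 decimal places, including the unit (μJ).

Initial: C1(3μF, Q=11μC, V=3.67V), C2(2μF, Q=10μC, V=5.00V), C3(5μF, Q=11μC, V=2.20V)
Op 1: CLOSE 2-3: Q_total=21.00, C_total=7.00, V=3.00; Q2=6.00, Q3=15.00; dissipated=5.600
Op 2: GROUND 1: Q1=0; energy lost=20.167
Total dissipated: 25.767 μJ

Answer: 25.77 μJ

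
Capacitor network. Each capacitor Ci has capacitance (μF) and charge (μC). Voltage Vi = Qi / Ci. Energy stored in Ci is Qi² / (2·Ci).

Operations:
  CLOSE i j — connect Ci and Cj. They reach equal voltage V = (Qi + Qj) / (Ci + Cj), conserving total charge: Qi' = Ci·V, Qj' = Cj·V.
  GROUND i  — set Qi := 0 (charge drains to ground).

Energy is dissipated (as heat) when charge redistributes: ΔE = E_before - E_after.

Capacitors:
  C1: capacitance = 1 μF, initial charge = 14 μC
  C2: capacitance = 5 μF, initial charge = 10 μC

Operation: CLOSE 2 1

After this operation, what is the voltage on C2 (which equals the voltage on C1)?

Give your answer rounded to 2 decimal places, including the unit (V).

Answer: 4.00 V

Derivation:
Initial: C1(1μF, Q=14μC, V=14.00V), C2(5μF, Q=10μC, V=2.00V)
Op 1: CLOSE 2-1: Q_total=24.00, C_total=6.00, V=4.00; Q2=20.00, Q1=4.00; dissipated=60.000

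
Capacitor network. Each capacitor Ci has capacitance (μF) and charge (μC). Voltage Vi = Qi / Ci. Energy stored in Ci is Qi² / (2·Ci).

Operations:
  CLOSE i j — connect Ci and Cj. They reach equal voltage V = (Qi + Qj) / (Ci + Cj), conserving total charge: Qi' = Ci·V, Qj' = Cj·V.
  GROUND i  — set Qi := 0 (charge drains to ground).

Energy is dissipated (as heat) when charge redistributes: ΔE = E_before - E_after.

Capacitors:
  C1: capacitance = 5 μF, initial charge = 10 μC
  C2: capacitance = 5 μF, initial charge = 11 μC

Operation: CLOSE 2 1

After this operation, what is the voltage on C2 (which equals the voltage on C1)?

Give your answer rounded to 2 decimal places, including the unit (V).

Initial: C1(5μF, Q=10μC, V=2.00V), C2(5μF, Q=11μC, V=2.20V)
Op 1: CLOSE 2-1: Q_total=21.00, C_total=10.00, V=2.10; Q2=10.50, Q1=10.50; dissipated=0.050

Answer: 2.10 V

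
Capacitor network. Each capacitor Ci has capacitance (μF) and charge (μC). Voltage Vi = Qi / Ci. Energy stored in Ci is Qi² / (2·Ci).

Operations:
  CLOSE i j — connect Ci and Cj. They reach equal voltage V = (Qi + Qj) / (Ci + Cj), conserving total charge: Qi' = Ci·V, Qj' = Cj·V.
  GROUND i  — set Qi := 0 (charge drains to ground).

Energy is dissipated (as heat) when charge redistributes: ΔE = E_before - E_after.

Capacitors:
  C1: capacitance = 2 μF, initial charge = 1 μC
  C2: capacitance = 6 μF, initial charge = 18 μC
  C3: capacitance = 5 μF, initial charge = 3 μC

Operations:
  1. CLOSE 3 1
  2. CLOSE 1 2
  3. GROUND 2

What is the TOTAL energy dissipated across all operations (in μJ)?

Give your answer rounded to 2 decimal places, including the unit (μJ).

Answer: 21.61 μJ

Derivation:
Initial: C1(2μF, Q=1μC, V=0.50V), C2(6μF, Q=18μC, V=3.00V), C3(5μF, Q=3μC, V=0.60V)
Op 1: CLOSE 3-1: Q_total=4.00, C_total=7.00, V=0.57; Q3=2.86, Q1=1.14; dissipated=0.007
Op 2: CLOSE 1-2: Q_total=19.14, C_total=8.00, V=2.39; Q1=4.79, Q2=14.36; dissipated=4.423
Op 3: GROUND 2: Q2=0; energy lost=17.177
Total dissipated: 21.608 μJ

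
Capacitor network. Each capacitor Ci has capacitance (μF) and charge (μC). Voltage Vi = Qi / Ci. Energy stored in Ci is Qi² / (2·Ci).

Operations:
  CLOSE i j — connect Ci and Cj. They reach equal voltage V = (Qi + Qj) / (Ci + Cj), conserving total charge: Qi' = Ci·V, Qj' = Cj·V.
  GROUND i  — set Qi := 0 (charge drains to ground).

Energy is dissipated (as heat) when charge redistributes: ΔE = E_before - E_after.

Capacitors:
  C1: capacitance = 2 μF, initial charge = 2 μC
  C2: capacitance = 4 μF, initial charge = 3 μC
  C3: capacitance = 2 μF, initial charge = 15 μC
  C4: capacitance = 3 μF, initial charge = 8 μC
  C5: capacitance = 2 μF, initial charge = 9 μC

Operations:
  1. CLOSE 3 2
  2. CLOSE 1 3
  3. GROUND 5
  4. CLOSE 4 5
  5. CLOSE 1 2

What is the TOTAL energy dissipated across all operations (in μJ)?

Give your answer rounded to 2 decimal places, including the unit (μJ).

Initial: C1(2μF, Q=2μC, V=1.00V), C2(4μF, Q=3μC, V=0.75V), C3(2μF, Q=15μC, V=7.50V), C4(3μF, Q=8μC, V=2.67V), C5(2μF, Q=9μC, V=4.50V)
Op 1: CLOSE 3-2: Q_total=18.00, C_total=6.00, V=3.00; Q3=6.00, Q2=12.00; dissipated=30.375
Op 2: CLOSE 1-3: Q_total=8.00, C_total=4.00, V=2.00; Q1=4.00, Q3=4.00; dissipated=2.000
Op 3: GROUND 5: Q5=0; energy lost=20.250
Op 4: CLOSE 4-5: Q_total=8.00, C_total=5.00, V=1.60; Q4=4.80, Q5=3.20; dissipated=4.267
Op 5: CLOSE 1-2: Q_total=16.00, C_total=6.00, V=2.67; Q1=5.33, Q2=10.67; dissipated=0.667
Total dissipated: 57.558 μJ

Answer: 57.56 μJ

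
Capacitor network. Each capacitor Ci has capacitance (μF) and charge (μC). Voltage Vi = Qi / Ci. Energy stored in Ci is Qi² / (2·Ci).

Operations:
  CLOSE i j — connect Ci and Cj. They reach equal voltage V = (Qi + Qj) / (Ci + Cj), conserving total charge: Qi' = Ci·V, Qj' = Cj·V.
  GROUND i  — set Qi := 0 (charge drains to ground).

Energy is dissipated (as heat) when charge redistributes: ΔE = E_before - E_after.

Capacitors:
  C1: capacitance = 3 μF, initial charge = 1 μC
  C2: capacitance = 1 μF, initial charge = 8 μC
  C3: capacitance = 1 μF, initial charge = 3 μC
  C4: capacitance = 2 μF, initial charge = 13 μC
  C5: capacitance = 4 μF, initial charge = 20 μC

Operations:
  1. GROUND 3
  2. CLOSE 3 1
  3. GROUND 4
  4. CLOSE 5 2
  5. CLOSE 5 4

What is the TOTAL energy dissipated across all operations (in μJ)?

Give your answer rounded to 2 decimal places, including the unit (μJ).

Answer: 71.30 μJ

Derivation:
Initial: C1(3μF, Q=1μC, V=0.33V), C2(1μF, Q=8μC, V=8.00V), C3(1μF, Q=3μC, V=3.00V), C4(2μF, Q=13μC, V=6.50V), C5(4μF, Q=20μC, V=5.00V)
Op 1: GROUND 3: Q3=0; energy lost=4.500
Op 2: CLOSE 3-1: Q_total=1.00, C_total=4.00, V=0.25; Q3=0.25, Q1=0.75; dissipated=0.042
Op 3: GROUND 4: Q4=0; energy lost=42.250
Op 4: CLOSE 5-2: Q_total=28.00, C_total=5.00, V=5.60; Q5=22.40, Q2=5.60; dissipated=3.600
Op 5: CLOSE 5-4: Q_total=22.40, C_total=6.00, V=3.73; Q5=14.93, Q4=7.47; dissipated=20.907
Total dissipated: 71.298 μJ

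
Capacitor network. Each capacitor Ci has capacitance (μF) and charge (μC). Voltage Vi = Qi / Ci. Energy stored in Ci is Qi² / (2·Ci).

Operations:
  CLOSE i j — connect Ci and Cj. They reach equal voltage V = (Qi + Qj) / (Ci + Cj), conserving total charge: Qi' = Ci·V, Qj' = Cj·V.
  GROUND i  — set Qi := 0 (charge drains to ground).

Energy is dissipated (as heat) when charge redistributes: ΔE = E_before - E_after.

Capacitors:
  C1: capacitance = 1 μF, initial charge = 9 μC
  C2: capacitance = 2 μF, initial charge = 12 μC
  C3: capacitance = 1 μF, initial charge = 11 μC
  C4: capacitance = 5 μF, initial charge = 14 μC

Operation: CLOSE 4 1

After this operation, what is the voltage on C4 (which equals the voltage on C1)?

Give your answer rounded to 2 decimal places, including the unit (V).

Initial: C1(1μF, Q=9μC, V=9.00V), C2(2μF, Q=12μC, V=6.00V), C3(1μF, Q=11μC, V=11.00V), C4(5μF, Q=14μC, V=2.80V)
Op 1: CLOSE 4-1: Q_total=23.00, C_total=6.00, V=3.83; Q4=19.17, Q1=3.83; dissipated=16.017

Answer: 3.83 V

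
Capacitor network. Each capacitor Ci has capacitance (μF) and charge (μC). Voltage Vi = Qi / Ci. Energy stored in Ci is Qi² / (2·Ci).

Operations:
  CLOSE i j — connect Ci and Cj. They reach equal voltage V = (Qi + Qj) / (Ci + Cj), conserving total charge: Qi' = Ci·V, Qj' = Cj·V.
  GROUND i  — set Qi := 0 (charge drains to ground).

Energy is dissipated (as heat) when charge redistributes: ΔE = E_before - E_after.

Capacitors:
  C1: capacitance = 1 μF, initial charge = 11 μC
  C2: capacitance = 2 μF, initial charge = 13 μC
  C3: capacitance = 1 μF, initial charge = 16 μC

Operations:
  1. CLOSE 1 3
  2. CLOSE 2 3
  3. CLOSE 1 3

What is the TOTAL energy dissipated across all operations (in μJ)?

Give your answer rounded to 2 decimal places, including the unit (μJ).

Answer: 28.03 μJ

Derivation:
Initial: C1(1μF, Q=11μC, V=11.00V), C2(2μF, Q=13μC, V=6.50V), C3(1μF, Q=16μC, V=16.00V)
Op 1: CLOSE 1-3: Q_total=27.00, C_total=2.00, V=13.50; Q1=13.50, Q3=13.50; dissipated=6.250
Op 2: CLOSE 2-3: Q_total=26.50, C_total=3.00, V=8.83; Q2=17.67, Q3=8.83; dissipated=16.333
Op 3: CLOSE 1-3: Q_total=22.33, C_total=2.00, V=11.17; Q1=11.17, Q3=11.17; dissipated=5.444
Total dissipated: 28.028 μJ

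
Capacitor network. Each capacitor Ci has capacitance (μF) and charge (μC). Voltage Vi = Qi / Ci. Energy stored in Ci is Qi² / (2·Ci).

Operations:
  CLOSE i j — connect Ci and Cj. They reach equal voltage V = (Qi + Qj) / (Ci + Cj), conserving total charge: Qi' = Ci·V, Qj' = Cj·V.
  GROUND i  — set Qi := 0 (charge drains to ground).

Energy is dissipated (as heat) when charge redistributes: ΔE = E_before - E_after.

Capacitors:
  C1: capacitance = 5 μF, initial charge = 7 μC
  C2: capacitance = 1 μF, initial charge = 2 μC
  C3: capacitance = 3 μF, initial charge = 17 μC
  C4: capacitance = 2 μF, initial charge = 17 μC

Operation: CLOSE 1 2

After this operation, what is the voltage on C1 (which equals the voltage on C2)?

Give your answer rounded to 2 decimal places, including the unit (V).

Initial: C1(5μF, Q=7μC, V=1.40V), C2(1μF, Q=2μC, V=2.00V), C3(3μF, Q=17μC, V=5.67V), C4(2μF, Q=17μC, V=8.50V)
Op 1: CLOSE 1-2: Q_total=9.00, C_total=6.00, V=1.50; Q1=7.50, Q2=1.50; dissipated=0.150

Answer: 1.50 V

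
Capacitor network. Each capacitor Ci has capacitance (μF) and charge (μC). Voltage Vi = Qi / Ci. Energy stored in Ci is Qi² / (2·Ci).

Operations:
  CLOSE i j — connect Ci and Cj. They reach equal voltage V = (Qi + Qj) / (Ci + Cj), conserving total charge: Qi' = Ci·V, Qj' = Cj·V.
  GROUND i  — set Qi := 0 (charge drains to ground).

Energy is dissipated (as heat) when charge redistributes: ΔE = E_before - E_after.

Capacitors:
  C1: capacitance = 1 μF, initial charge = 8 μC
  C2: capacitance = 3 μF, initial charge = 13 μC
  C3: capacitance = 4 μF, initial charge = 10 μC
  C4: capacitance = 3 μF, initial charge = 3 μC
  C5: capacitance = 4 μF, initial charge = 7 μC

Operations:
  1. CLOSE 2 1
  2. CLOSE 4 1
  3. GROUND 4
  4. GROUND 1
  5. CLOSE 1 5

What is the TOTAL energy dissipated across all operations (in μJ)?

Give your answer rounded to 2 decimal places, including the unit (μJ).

Initial: C1(1μF, Q=8μC, V=8.00V), C2(3μF, Q=13μC, V=4.33V), C3(4μF, Q=10μC, V=2.50V), C4(3μF, Q=3μC, V=1.00V), C5(4μF, Q=7μC, V=1.75V)
Op 1: CLOSE 2-1: Q_total=21.00, C_total=4.00, V=5.25; Q2=15.75, Q1=5.25; dissipated=5.042
Op 2: CLOSE 4-1: Q_total=8.25, C_total=4.00, V=2.06; Q4=6.19, Q1=2.06; dissipated=6.773
Op 3: GROUND 4: Q4=0; energy lost=6.381
Op 4: GROUND 1: Q1=0; energy lost=2.127
Op 5: CLOSE 1-5: Q_total=7.00, C_total=5.00, V=1.40; Q1=1.40, Q5=5.60; dissipated=1.225
Total dissipated: 21.548 μJ

Answer: 21.55 μJ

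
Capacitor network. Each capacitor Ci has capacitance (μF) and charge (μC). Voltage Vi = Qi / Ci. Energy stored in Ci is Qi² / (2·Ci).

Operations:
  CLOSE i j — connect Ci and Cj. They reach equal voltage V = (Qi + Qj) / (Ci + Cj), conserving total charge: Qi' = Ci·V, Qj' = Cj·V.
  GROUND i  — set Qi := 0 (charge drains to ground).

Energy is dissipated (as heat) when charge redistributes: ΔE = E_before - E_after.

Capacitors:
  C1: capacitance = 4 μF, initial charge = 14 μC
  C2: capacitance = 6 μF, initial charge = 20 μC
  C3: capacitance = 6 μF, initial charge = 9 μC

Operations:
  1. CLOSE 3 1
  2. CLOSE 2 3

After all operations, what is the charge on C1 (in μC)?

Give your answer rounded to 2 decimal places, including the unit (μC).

Initial: C1(4μF, Q=14μC, V=3.50V), C2(6μF, Q=20μC, V=3.33V), C3(6μF, Q=9μC, V=1.50V)
Op 1: CLOSE 3-1: Q_total=23.00, C_total=10.00, V=2.30; Q3=13.80, Q1=9.20; dissipated=4.800
Op 2: CLOSE 2-3: Q_total=33.80, C_total=12.00, V=2.82; Q2=16.90, Q3=16.90; dissipated=1.602
Final charges: Q1=9.20, Q2=16.90, Q3=16.90

Answer: 9.20 μC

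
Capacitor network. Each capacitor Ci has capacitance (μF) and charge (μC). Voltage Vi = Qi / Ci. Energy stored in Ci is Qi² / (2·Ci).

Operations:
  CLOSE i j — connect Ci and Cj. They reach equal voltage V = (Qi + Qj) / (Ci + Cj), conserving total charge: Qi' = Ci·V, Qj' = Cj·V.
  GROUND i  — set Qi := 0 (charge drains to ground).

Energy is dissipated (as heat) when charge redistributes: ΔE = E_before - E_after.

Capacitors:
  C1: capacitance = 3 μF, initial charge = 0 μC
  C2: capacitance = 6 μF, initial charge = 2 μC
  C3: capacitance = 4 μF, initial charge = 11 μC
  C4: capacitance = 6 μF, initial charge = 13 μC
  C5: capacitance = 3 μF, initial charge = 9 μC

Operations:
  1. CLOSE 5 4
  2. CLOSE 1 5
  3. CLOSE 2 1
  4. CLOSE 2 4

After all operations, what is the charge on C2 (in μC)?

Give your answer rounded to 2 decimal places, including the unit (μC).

Answer: 9.22 μC

Derivation:
Initial: C1(3μF, Q=0μC, V=0.00V), C2(6μF, Q=2μC, V=0.33V), C3(4μF, Q=11μC, V=2.75V), C4(6μF, Q=13μC, V=2.17V), C5(3μF, Q=9μC, V=3.00V)
Op 1: CLOSE 5-4: Q_total=22.00, C_total=9.00, V=2.44; Q5=7.33, Q4=14.67; dissipated=0.694
Op 2: CLOSE 1-5: Q_total=7.33, C_total=6.00, V=1.22; Q1=3.67, Q5=3.67; dissipated=4.481
Op 3: CLOSE 2-1: Q_total=5.67, C_total=9.00, V=0.63; Q2=3.78, Q1=1.89; dissipated=0.790
Op 4: CLOSE 2-4: Q_total=18.44, C_total=12.00, V=1.54; Q2=9.22, Q4=9.22; dissipated=4.940
Final charges: Q1=1.89, Q2=9.22, Q3=11.00, Q4=9.22, Q5=3.67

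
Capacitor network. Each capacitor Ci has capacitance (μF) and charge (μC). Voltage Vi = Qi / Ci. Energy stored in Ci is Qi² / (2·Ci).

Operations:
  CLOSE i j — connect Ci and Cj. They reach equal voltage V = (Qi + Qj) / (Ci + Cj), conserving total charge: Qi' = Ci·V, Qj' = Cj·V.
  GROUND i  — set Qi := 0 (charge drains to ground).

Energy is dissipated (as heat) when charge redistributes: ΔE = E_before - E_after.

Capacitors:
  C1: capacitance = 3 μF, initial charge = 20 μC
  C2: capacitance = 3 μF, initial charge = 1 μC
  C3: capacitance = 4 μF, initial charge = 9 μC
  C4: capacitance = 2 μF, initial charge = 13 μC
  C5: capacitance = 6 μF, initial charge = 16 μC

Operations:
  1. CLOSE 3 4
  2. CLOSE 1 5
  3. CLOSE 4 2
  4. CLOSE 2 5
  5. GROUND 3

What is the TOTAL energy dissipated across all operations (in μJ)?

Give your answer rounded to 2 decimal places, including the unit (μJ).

Initial: C1(3μF, Q=20μC, V=6.67V), C2(3μF, Q=1μC, V=0.33V), C3(4μF, Q=9μC, V=2.25V), C4(2μF, Q=13μC, V=6.50V), C5(6μF, Q=16μC, V=2.67V)
Op 1: CLOSE 3-4: Q_total=22.00, C_total=6.00, V=3.67; Q3=14.67, Q4=7.33; dissipated=12.042
Op 2: CLOSE 1-5: Q_total=36.00, C_total=9.00, V=4.00; Q1=12.00, Q5=24.00; dissipated=16.000
Op 3: CLOSE 4-2: Q_total=8.33, C_total=5.00, V=1.67; Q4=3.33, Q2=5.00; dissipated=6.667
Op 4: CLOSE 2-5: Q_total=29.00, C_total=9.00, V=3.22; Q2=9.67, Q5=19.33; dissipated=5.444
Op 5: GROUND 3: Q3=0; energy lost=26.889
Total dissipated: 67.042 μJ

Answer: 67.04 μJ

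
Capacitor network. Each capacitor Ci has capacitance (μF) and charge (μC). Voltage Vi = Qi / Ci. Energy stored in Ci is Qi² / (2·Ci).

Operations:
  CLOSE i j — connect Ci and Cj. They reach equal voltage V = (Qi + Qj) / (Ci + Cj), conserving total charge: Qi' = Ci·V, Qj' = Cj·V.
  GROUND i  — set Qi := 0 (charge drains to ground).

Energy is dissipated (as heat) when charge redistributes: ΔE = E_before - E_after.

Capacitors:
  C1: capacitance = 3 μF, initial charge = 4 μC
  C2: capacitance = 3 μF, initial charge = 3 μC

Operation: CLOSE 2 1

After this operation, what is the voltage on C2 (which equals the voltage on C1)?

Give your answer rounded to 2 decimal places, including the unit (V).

Answer: 1.17 V

Derivation:
Initial: C1(3μF, Q=4μC, V=1.33V), C2(3μF, Q=3μC, V=1.00V)
Op 1: CLOSE 2-1: Q_total=7.00, C_total=6.00, V=1.17; Q2=3.50, Q1=3.50; dissipated=0.083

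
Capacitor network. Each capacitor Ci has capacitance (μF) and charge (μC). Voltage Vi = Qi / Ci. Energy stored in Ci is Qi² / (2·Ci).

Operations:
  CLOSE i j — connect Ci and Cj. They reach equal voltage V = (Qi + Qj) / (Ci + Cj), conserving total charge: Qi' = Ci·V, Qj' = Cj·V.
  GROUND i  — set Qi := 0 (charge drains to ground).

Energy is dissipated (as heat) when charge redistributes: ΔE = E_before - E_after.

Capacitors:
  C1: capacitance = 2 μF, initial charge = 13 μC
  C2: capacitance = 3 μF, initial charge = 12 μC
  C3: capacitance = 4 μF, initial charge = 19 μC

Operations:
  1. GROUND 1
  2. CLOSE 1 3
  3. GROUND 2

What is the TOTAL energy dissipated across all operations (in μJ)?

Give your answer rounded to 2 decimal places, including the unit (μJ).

Answer: 81.29 μJ

Derivation:
Initial: C1(2μF, Q=13μC, V=6.50V), C2(3μF, Q=12μC, V=4.00V), C3(4μF, Q=19μC, V=4.75V)
Op 1: GROUND 1: Q1=0; energy lost=42.250
Op 2: CLOSE 1-3: Q_total=19.00, C_total=6.00, V=3.17; Q1=6.33, Q3=12.67; dissipated=15.042
Op 3: GROUND 2: Q2=0; energy lost=24.000
Total dissipated: 81.292 μJ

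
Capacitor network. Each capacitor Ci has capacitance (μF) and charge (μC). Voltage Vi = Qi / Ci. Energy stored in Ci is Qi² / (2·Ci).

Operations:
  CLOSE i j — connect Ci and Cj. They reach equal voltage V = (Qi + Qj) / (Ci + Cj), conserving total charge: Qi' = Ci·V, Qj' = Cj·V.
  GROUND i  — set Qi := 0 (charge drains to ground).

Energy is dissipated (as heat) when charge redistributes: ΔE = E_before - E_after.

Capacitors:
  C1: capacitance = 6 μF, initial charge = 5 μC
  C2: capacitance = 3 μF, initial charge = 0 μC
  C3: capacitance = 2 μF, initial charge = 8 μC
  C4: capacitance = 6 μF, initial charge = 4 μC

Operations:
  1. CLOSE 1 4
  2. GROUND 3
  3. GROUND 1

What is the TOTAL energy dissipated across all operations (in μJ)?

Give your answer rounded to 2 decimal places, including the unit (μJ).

Answer: 17.73 μJ

Derivation:
Initial: C1(6μF, Q=5μC, V=0.83V), C2(3μF, Q=0μC, V=0.00V), C3(2μF, Q=8μC, V=4.00V), C4(6μF, Q=4μC, V=0.67V)
Op 1: CLOSE 1-4: Q_total=9.00, C_total=12.00, V=0.75; Q1=4.50, Q4=4.50; dissipated=0.042
Op 2: GROUND 3: Q3=0; energy lost=16.000
Op 3: GROUND 1: Q1=0; energy lost=1.688
Total dissipated: 17.729 μJ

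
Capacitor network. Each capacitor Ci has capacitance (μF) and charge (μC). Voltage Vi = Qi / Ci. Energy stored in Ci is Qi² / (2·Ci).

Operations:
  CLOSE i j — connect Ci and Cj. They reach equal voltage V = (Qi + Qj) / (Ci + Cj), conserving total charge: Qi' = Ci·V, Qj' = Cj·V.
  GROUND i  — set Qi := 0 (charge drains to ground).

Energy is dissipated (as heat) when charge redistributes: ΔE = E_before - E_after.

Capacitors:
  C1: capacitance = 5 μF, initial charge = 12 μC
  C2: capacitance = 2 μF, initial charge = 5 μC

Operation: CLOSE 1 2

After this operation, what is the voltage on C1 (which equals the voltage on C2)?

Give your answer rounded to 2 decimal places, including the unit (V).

Answer: 2.43 V

Derivation:
Initial: C1(5μF, Q=12μC, V=2.40V), C2(2μF, Q=5μC, V=2.50V)
Op 1: CLOSE 1-2: Q_total=17.00, C_total=7.00, V=2.43; Q1=12.14, Q2=4.86; dissipated=0.007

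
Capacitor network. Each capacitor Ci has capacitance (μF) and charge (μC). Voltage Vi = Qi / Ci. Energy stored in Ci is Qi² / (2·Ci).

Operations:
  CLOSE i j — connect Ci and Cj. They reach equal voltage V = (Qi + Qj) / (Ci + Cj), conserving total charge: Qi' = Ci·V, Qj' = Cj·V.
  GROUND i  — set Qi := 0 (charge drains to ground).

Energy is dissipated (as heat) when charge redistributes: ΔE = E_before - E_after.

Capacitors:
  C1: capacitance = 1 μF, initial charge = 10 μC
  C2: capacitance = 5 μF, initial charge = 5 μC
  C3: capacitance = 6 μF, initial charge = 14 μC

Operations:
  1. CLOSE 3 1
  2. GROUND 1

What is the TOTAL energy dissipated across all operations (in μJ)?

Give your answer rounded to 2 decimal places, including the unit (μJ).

Initial: C1(1μF, Q=10μC, V=10.00V), C2(5μF, Q=5μC, V=1.00V), C3(6μF, Q=14μC, V=2.33V)
Op 1: CLOSE 3-1: Q_total=24.00, C_total=7.00, V=3.43; Q3=20.57, Q1=3.43; dissipated=25.190
Op 2: GROUND 1: Q1=0; energy lost=5.878
Total dissipated: 31.068 μJ

Answer: 31.07 μJ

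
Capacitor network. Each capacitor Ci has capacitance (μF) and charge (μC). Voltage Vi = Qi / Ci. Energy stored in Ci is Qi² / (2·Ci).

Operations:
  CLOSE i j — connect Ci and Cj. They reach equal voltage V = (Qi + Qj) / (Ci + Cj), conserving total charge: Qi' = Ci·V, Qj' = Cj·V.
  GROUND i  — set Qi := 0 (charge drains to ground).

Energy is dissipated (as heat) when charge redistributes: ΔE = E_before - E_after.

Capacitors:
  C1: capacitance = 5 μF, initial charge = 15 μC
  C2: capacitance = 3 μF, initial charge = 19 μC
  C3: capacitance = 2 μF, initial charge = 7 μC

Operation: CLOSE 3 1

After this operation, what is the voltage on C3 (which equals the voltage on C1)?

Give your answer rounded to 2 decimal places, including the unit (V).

Answer: 3.14 V

Derivation:
Initial: C1(5μF, Q=15μC, V=3.00V), C2(3μF, Q=19μC, V=6.33V), C3(2μF, Q=7μC, V=3.50V)
Op 1: CLOSE 3-1: Q_total=22.00, C_total=7.00, V=3.14; Q3=6.29, Q1=15.71; dissipated=0.179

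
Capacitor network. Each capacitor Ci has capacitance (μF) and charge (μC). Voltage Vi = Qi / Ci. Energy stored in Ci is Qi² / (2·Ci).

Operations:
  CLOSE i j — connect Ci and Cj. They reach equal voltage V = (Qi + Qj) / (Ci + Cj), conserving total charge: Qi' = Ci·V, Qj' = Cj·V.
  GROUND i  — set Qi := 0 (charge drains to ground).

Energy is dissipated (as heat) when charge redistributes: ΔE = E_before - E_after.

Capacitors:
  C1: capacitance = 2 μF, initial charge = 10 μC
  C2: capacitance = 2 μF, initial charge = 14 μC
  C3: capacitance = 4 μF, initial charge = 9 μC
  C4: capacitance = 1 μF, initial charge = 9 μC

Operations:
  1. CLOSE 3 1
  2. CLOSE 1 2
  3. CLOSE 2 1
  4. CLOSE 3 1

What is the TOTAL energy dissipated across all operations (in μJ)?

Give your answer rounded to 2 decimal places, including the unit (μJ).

Answer: 14.84 μJ

Derivation:
Initial: C1(2μF, Q=10μC, V=5.00V), C2(2μF, Q=14μC, V=7.00V), C3(4μF, Q=9μC, V=2.25V), C4(1μF, Q=9μC, V=9.00V)
Op 1: CLOSE 3-1: Q_total=19.00, C_total=6.00, V=3.17; Q3=12.67, Q1=6.33; dissipated=5.042
Op 2: CLOSE 1-2: Q_total=20.33, C_total=4.00, V=5.08; Q1=10.17, Q2=10.17; dissipated=7.347
Op 3: CLOSE 2-1: Q_total=20.33, C_total=4.00, V=5.08; Q2=10.17, Q1=10.17; dissipated=0.000
Op 4: CLOSE 3-1: Q_total=22.83, C_total=6.00, V=3.81; Q3=15.22, Q1=7.61; dissipated=2.449
Total dissipated: 14.838 μJ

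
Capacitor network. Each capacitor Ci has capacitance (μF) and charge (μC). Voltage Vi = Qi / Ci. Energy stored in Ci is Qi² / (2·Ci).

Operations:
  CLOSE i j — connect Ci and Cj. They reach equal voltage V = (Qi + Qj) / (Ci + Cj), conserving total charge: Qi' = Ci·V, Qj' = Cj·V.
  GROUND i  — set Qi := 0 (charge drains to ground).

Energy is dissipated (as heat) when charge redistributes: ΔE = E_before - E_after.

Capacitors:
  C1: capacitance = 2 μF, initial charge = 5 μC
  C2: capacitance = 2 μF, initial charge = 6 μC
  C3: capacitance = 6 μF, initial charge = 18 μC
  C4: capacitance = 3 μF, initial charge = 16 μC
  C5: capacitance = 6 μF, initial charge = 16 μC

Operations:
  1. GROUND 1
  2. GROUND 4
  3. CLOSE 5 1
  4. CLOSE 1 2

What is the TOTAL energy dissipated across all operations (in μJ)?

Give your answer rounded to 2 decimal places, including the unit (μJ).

Answer: 54.75 μJ

Derivation:
Initial: C1(2μF, Q=5μC, V=2.50V), C2(2μF, Q=6μC, V=3.00V), C3(6μF, Q=18μC, V=3.00V), C4(3μF, Q=16μC, V=5.33V), C5(6μF, Q=16μC, V=2.67V)
Op 1: GROUND 1: Q1=0; energy lost=6.250
Op 2: GROUND 4: Q4=0; energy lost=42.667
Op 3: CLOSE 5-1: Q_total=16.00, C_total=8.00, V=2.00; Q5=12.00, Q1=4.00; dissipated=5.333
Op 4: CLOSE 1-2: Q_total=10.00, C_total=4.00, V=2.50; Q1=5.00, Q2=5.00; dissipated=0.500
Total dissipated: 54.750 μJ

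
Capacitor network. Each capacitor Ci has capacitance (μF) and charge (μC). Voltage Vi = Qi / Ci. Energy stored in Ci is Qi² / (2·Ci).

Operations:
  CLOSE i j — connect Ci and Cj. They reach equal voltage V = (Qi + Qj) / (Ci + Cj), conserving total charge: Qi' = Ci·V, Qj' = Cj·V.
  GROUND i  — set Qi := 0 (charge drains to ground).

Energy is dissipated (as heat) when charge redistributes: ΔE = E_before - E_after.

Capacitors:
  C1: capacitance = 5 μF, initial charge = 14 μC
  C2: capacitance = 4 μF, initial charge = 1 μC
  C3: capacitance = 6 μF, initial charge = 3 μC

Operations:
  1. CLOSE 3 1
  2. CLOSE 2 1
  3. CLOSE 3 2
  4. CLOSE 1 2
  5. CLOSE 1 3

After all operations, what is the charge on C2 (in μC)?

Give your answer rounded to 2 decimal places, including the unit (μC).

Answer: 4.49 μC

Derivation:
Initial: C1(5μF, Q=14μC, V=2.80V), C2(4μF, Q=1μC, V=0.25V), C3(6μF, Q=3μC, V=0.50V)
Op 1: CLOSE 3-1: Q_total=17.00, C_total=11.00, V=1.55; Q3=9.27, Q1=7.73; dissipated=7.214
Op 2: CLOSE 2-1: Q_total=8.73, C_total=9.00, V=0.97; Q2=3.88, Q1=4.85; dissipated=1.865
Op 3: CLOSE 3-2: Q_total=13.15, C_total=10.00, V=1.32; Q3=7.89, Q2=5.26; dissipated=0.398
Op 4: CLOSE 1-2: Q_total=10.11, C_total=9.00, V=1.12; Q1=5.62, Q2=4.49; dissipated=0.133
Op 5: CLOSE 1-3: Q_total=13.51, C_total=11.00, V=1.23; Q1=6.14, Q3=7.37; dissipated=0.050
Final charges: Q1=6.14, Q2=4.49, Q3=7.37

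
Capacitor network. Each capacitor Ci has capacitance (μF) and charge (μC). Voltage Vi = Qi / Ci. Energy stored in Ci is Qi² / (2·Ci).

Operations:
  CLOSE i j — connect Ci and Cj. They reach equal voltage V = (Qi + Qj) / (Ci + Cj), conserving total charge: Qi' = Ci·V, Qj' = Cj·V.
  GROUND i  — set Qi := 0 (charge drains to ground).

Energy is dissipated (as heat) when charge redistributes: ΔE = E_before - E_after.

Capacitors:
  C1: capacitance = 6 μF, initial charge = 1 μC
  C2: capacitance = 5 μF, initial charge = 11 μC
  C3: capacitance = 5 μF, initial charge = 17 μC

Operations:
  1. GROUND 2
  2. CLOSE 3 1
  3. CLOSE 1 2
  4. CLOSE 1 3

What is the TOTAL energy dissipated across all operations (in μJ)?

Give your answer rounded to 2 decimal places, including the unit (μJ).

Answer: 30.76 μJ

Derivation:
Initial: C1(6μF, Q=1μC, V=0.17V), C2(5μF, Q=11μC, V=2.20V), C3(5μF, Q=17μC, V=3.40V)
Op 1: GROUND 2: Q2=0; energy lost=12.100
Op 2: CLOSE 3-1: Q_total=18.00, C_total=11.00, V=1.64; Q3=8.18, Q1=9.82; dissipated=14.256
Op 3: CLOSE 1-2: Q_total=9.82, C_total=11.00, V=0.89; Q1=5.36, Q2=4.46; dissipated=3.651
Op 4: CLOSE 1-3: Q_total=13.54, C_total=11.00, V=1.23; Q1=7.38, Q3=6.15; dissipated=0.754
Total dissipated: 30.762 μJ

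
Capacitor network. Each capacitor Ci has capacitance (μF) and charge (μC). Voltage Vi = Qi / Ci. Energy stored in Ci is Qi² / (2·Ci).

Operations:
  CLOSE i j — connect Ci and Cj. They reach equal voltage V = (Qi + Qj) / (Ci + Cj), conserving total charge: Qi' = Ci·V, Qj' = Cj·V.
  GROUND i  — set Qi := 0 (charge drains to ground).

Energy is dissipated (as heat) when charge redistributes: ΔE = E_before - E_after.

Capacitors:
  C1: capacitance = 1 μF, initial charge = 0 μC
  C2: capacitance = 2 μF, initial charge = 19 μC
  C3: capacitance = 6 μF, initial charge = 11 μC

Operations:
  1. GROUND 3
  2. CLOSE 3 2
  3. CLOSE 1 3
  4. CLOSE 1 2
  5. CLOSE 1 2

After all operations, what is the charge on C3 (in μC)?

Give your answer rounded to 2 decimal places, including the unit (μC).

Initial: C1(1μF, Q=0μC, V=0.00V), C2(2μF, Q=19μC, V=9.50V), C3(6μF, Q=11μC, V=1.83V)
Op 1: GROUND 3: Q3=0; energy lost=10.083
Op 2: CLOSE 3-2: Q_total=19.00, C_total=8.00, V=2.38; Q3=14.25, Q2=4.75; dissipated=67.688
Op 3: CLOSE 1-3: Q_total=14.25, C_total=7.00, V=2.04; Q1=2.04, Q3=12.21; dissipated=2.417
Op 4: CLOSE 1-2: Q_total=6.79, C_total=3.00, V=2.26; Q1=2.26, Q2=4.52; dissipated=0.038
Op 5: CLOSE 1-2: Q_total=6.79, C_total=3.00, V=2.26; Q1=2.26, Q2=4.52; dissipated=0.000
Final charges: Q1=2.26, Q2=4.52, Q3=12.21

Answer: 12.21 μC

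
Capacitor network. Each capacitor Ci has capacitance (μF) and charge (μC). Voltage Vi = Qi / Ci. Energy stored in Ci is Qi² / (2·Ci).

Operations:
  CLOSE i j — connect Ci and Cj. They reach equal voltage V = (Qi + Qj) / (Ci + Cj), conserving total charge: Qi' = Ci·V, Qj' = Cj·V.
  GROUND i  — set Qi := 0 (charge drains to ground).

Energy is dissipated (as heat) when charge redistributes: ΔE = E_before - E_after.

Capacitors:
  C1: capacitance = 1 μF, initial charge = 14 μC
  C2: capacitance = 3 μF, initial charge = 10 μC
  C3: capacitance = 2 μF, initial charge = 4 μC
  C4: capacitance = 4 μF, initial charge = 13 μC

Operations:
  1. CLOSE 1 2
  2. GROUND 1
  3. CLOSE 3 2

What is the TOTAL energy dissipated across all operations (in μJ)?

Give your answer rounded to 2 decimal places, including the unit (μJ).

Initial: C1(1μF, Q=14μC, V=14.00V), C2(3μF, Q=10μC, V=3.33V), C3(2μF, Q=4μC, V=2.00V), C4(4μF, Q=13μC, V=3.25V)
Op 1: CLOSE 1-2: Q_total=24.00, C_total=4.00, V=6.00; Q1=6.00, Q2=18.00; dissipated=42.667
Op 2: GROUND 1: Q1=0; energy lost=18.000
Op 3: CLOSE 3-2: Q_total=22.00, C_total=5.00, V=4.40; Q3=8.80, Q2=13.20; dissipated=9.600
Total dissipated: 70.267 μJ

Answer: 70.27 μJ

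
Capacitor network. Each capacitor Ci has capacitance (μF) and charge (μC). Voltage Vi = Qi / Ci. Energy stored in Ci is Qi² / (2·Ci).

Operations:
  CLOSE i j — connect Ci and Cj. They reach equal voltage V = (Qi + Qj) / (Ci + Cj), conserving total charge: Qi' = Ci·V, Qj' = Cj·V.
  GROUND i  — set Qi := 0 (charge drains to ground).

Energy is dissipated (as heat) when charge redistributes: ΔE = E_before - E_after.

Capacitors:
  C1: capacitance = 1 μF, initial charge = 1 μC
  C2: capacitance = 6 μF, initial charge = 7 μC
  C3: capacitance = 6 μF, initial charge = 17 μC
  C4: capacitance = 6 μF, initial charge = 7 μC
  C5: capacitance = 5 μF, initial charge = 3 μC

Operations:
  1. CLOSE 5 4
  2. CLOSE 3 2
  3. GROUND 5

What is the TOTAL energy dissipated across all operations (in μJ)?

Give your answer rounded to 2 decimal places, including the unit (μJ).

Initial: C1(1μF, Q=1μC, V=1.00V), C2(6μF, Q=7μC, V=1.17V), C3(6μF, Q=17μC, V=2.83V), C4(6μF, Q=7μC, V=1.17V), C5(5μF, Q=3μC, V=0.60V)
Op 1: CLOSE 5-4: Q_total=10.00, C_total=11.00, V=0.91; Q5=4.55, Q4=5.45; dissipated=0.438
Op 2: CLOSE 3-2: Q_total=24.00, C_total=12.00, V=2.00; Q3=12.00, Q2=12.00; dissipated=4.167
Op 3: GROUND 5: Q5=0; energy lost=2.066
Total dissipated: 6.671 μJ

Answer: 6.67 μJ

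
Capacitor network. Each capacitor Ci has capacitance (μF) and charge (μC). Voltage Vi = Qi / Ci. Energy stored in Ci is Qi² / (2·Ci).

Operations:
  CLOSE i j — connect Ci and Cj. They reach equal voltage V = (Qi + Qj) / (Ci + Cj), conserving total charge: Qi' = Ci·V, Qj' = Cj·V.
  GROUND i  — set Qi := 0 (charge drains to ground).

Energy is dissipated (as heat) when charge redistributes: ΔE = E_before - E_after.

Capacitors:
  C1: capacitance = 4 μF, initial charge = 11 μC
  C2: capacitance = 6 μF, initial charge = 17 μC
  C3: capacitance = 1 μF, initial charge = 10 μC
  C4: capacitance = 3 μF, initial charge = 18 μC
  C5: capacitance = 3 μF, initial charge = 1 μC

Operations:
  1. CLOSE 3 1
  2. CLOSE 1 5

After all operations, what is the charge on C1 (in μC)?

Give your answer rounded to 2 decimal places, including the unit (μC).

Initial: C1(4μF, Q=11μC, V=2.75V), C2(6μF, Q=17μC, V=2.83V), C3(1μF, Q=10μC, V=10.00V), C4(3μF, Q=18μC, V=6.00V), C5(3μF, Q=1μC, V=0.33V)
Op 1: CLOSE 3-1: Q_total=21.00, C_total=5.00, V=4.20; Q3=4.20, Q1=16.80; dissipated=21.025
Op 2: CLOSE 1-5: Q_total=17.80, C_total=7.00, V=2.54; Q1=10.17, Q5=7.63; dissipated=12.815
Final charges: Q1=10.17, Q2=17.00, Q3=4.20, Q4=18.00, Q5=7.63

Answer: 10.17 μC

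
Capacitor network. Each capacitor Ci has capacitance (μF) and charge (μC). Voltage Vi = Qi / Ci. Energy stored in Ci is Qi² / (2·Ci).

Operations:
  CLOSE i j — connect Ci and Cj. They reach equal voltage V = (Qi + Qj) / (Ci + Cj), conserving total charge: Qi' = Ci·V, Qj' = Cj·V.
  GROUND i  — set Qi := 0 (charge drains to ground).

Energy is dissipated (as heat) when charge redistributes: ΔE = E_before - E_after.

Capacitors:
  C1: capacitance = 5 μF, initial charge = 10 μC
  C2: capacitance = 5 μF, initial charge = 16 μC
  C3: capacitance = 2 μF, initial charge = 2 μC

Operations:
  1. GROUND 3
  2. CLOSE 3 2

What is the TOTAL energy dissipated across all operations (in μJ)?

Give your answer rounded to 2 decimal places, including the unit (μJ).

Answer: 8.31 μJ

Derivation:
Initial: C1(5μF, Q=10μC, V=2.00V), C2(5μF, Q=16μC, V=3.20V), C3(2μF, Q=2μC, V=1.00V)
Op 1: GROUND 3: Q3=0; energy lost=1.000
Op 2: CLOSE 3-2: Q_total=16.00, C_total=7.00, V=2.29; Q3=4.57, Q2=11.43; dissipated=7.314
Total dissipated: 8.314 μJ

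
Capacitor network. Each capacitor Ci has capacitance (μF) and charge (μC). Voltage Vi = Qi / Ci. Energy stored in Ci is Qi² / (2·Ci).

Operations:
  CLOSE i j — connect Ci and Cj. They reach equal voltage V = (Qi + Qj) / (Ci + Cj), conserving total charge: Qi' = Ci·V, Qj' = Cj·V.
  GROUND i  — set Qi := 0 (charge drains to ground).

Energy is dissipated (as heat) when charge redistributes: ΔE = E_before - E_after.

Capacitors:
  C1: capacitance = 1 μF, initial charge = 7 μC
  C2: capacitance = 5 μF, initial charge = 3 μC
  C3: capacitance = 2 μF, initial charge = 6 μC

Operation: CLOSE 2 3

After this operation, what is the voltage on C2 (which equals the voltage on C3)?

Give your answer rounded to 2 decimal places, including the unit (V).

Answer: 1.29 V

Derivation:
Initial: C1(1μF, Q=7μC, V=7.00V), C2(5μF, Q=3μC, V=0.60V), C3(2μF, Q=6μC, V=3.00V)
Op 1: CLOSE 2-3: Q_total=9.00, C_total=7.00, V=1.29; Q2=6.43, Q3=2.57; dissipated=4.114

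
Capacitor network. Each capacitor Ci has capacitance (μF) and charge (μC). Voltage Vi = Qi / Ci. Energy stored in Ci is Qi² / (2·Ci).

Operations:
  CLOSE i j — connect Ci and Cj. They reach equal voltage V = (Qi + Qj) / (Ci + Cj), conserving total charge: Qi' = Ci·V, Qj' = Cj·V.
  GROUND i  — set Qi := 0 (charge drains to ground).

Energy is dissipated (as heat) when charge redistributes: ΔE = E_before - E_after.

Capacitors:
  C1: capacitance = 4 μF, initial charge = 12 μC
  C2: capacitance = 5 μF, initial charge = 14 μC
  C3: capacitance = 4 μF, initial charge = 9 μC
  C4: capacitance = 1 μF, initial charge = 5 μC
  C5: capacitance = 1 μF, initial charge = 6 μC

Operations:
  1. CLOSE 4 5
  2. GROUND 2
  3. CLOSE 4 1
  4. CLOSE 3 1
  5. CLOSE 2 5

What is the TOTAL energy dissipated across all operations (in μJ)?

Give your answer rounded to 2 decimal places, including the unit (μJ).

Initial: C1(4μF, Q=12μC, V=3.00V), C2(5μF, Q=14μC, V=2.80V), C3(4μF, Q=9μC, V=2.25V), C4(1μF, Q=5μC, V=5.00V), C5(1μF, Q=6μC, V=6.00V)
Op 1: CLOSE 4-5: Q_total=11.00, C_total=2.00, V=5.50; Q4=5.50, Q5=5.50; dissipated=0.250
Op 2: GROUND 2: Q2=0; energy lost=19.600
Op 3: CLOSE 4-1: Q_total=17.50, C_total=5.00, V=3.50; Q4=3.50, Q1=14.00; dissipated=2.500
Op 4: CLOSE 3-1: Q_total=23.00, C_total=8.00, V=2.88; Q3=11.50, Q1=11.50; dissipated=1.562
Op 5: CLOSE 2-5: Q_total=5.50, C_total=6.00, V=0.92; Q2=4.58, Q5=0.92; dissipated=12.604
Total dissipated: 36.517 μJ

Answer: 36.52 μJ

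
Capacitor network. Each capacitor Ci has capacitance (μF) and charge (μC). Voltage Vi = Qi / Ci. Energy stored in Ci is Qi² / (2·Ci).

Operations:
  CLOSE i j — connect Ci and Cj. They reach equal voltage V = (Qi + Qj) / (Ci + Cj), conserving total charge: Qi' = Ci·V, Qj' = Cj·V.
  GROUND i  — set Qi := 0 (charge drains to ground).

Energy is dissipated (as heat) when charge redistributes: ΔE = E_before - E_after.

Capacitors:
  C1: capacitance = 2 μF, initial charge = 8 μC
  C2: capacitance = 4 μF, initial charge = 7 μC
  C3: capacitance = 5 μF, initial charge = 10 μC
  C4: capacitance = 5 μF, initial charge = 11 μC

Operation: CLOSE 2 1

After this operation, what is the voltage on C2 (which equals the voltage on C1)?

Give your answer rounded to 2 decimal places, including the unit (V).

Initial: C1(2μF, Q=8μC, V=4.00V), C2(4μF, Q=7μC, V=1.75V), C3(5μF, Q=10μC, V=2.00V), C4(5μF, Q=11μC, V=2.20V)
Op 1: CLOSE 2-1: Q_total=15.00, C_total=6.00, V=2.50; Q2=10.00, Q1=5.00; dissipated=3.375

Answer: 2.50 V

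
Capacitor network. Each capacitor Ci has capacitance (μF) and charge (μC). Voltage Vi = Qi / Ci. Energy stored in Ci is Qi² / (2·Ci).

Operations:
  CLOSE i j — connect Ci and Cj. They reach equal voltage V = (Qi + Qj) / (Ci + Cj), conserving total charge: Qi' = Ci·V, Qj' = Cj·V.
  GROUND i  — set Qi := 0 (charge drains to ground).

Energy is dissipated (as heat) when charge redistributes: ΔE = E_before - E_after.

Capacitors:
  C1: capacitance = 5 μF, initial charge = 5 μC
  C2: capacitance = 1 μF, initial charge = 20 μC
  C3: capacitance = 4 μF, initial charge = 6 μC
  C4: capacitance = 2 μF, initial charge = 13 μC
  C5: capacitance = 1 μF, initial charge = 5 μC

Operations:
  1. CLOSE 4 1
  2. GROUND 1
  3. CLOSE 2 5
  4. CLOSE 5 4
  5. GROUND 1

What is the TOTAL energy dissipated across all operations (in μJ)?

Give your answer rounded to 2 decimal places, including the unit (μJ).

Initial: C1(5μF, Q=5μC, V=1.00V), C2(1μF, Q=20μC, V=20.00V), C3(4μF, Q=6μC, V=1.50V), C4(2μF, Q=13μC, V=6.50V), C5(1μF, Q=5μC, V=5.00V)
Op 1: CLOSE 4-1: Q_total=18.00, C_total=7.00, V=2.57; Q4=5.14, Q1=12.86; dissipated=21.607
Op 2: GROUND 1: Q1=0; energy lost=16.531
Op 3: CLOSE 2-5: Q_total=25.00, C_total=2.00, V=12.50; Q2=12.50, Q5=12.50; dissipated=56.250
Op 4: CLOSE 5-4: Q_total=17.64, C_total=3.00, V=5.88; Q5=5.88, Q4=11.76; dissipated=32.859
Op 5: GROUND 1: Q1=0; energy lost=0.000
Total dissipated: 127.247 μJ

Answer: 127.25 μJ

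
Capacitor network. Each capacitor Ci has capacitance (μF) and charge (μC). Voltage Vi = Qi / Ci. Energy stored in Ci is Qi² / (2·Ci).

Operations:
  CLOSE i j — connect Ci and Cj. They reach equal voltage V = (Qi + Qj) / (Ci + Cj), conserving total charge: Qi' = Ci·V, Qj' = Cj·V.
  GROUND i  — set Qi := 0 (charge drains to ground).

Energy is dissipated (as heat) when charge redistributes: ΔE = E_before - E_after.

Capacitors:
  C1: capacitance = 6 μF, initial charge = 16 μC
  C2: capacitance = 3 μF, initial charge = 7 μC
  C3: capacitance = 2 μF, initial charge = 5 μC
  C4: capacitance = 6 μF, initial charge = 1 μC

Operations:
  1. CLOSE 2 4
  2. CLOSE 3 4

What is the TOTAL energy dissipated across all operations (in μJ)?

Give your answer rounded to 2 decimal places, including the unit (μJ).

Answer: 6.64 μJ

Derivation:
Initial: C1(6μF, Q=16μC, V=2.67V), C2(3μF, Q=7μC, V=2.33V), C3(2μF, Q=5μC, V=2.50V), C4(6μF, Q=1μC, V=0.17V)
Op 1: CLOSE 2-4: Q_total=8.00, C_total=9.00, V=0.89; Q2=2.67, Q4=5.33; dissipated=4.694
Op 2: CLOSE 3-4: Q_total=10.33, C_total=8.00, V=1.29; Q3=2.58, Q4=7.75; dissipated=1.947
Total dissipated: 6.641 μJ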